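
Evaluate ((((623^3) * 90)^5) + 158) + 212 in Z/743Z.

(623)^3 ≡ 218 (mod 743)
218 * 90 = 19620 ≡ 302 (mod 743)
(302)^5 ≡ 77 (mod 743)
77 + 158 = 235
235 + 212 = 447

447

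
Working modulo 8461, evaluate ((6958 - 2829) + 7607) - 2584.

6958 - 2829 = 4129
4129 + 7607 = 11736 ≡ 3275 (mod 8461)
3275 - 2584 = 691

691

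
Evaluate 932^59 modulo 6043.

458

59 in binary is 111011, i.e. 59 = 32 + 16 + 8 + 2 + 1.
932^1 ≡ 932 (mod 6043)
932^2 ≡ 932^2 = 868624 ≡ 4475 (mod 6043)
932^4 ≡ 4475^2 = 20025625 ≡ 5166 (mod 6043)
932^8 ≡ 5166^2 = 26687556 ≡ 1668 (mod 6043)
932^16 ≡ 1668^2 = 2782224 ≡ 2444 (mod 6043)
932^32 ≡ 2444^2 = 5973136 ≡ 2652 (mod 6043)
932^59 = 932^32 × 932^16 × 932^8 × 932^2 × 932^1 ≡ 2652 × 2444 × 1668 × 4475 × 932 (mod 6043).
Accumulate the product:
2652 × 2444 = 6481488 ≡ 3392
3392 × 1668 = 5657856 ≡ 1608
1608 × 4475 = 7195800 ≡ 4630
4630 × 932 = 4315160 ≡ 458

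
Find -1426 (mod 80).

-1426 = -18×80 + 14, so -1426 ≡ 14 (mod 80).

14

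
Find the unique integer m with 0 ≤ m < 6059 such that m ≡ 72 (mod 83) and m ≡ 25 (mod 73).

83⁻¹ mod 73: 83·22 ≡ 1 (mod 73), so 83⁻¹ ≡ 22.
m = 72 + 83·((25 − 72)·22 mod 73) = 72 + 83·61 = 5135.

5135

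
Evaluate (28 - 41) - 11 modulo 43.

19

28 - 41 = -13 ≡ 30 (mod 43)
30 - 11 = 19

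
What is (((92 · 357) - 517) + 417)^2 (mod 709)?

92 · 357 = 32844 ≡ 230 (mod 709)
230 - 517 = -287 ≡ 422 (mod 709)
422 + 417 = 839 ≡ 130 (mod 709)
(130)^2 ≡ 593 (mod 709)

593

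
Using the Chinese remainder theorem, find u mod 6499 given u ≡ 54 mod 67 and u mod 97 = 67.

67⁻¹ mod 97: 67·42 ≡ 1 (mod 97), so 67⁻¹ ≡ 42.
u = 54 + 67·((67 − 54)·42 mod 97) = 54 + 67·61 = 4141.

4141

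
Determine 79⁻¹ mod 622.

By the extended Euclidean algorithm:
622 = 7×79 + 69
79 = 1×69 + 10
69 = 6×10 + 9
10 = 1×9 + 1
9 = 9×1 + 0
gcd(79, 622) = 1, so the inverse exists.
Back-substitute for 1:
1 = 1×10 − 1×9
  = −1×69 + 7×10
  = 7×79 − 8×69
  = −8×622 + 63×79
So 79⁻¹ ≡ 63 (mod 622).

63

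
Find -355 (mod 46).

13

-355 = -8*46 + 13, so -355 ≡ 13 (mod 46).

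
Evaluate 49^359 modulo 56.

49

Compute successive squares:
359 in binary is 101100111, i.e. 359 = 256 + 64 + 32 + 4 + 2 + 1.
49^1 ≡ 49 (mod 56)
49^2 ≡ 49^2 = 2401 ≡ 49 (mod 56)
49^4 ≡ 49^2 = 2401 ≡ 49 (mod 56)
49^8 ≡ 49^2 = 2401 ≡ 49 (mod 56)
49^16 ≡ 49^2 = 2401 ≡ 49 (mod 56)
49^32 ≡ 49^2 = 2401 ≡ 49 (mod 56)
49^64 ≡ 49^2 = 2401 ≡ 49 (mod 56)
49^128 ≡ 49^2 = 2401 ≡ 49 (mod 56)
49^256 ≡ 49^2 = 2401 ≡ 49 (mod 56)
49^359 = 49^256 * 49^64 * 49^32 * 49^4 * 49^2 * 49^1 ≡ 49 * 49 * 49 * 49 * 49 * 49 (mod 56).
Accumulate the product:
49 * 49 = 2401 ≡ 49
49 * 49 = 2401 ≡ 49
49 * 49 = 2401 ≡ 49
49 * 49 = 2401 ≡ 49
49 * 49 = 2401 ≡ 49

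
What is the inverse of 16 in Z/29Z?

20

Run the extended Euclidean algorithm:
29 = 1×16 + 13
16 = 1×13 + 3
13 = 4×3 + 1
3 = 3×1 + 0
gcd(16, 29) = 1, so the inverse exists.
Bézout: 1 = 5×29 − 9×16.
So 16⁻¹ ≡ −9 ≡ 20 (mod 29).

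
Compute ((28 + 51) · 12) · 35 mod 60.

28 + 51 = 79 ≡ 19 (mod 60)
19 · 12 = 228 ≡ 48 (mod 60)
48 · 35 = 1680 ≡ 0 (mod 60)

0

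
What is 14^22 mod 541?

88

22 in binary is 10110, i.e. 22 = 16 + 4 + 2.
14^1 ≡ 14 (mod 541)
14^2 ≡ 14^2 = 196 (mod 541)
14^4 ≡ 196^2 = 38416 ≡ 5 (mod 541)
14^8 ≡ 5^2 = 25 (mod 541)
14^16 ≡ 25^2 = 625 ≡ 84 (mod 541)
14^22 = 14^16 × 14^4 × 14^2 ≡ 84 × 5 × 196 (mod 541).
Accumulate the product:
84 × 5 = 420
420 × 196 = 82320 ≡ 88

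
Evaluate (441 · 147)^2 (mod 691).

441 · 147 = 64827 ≡ 564 (mod 691)
(564)^2 ≡ 236 (mod 691)

236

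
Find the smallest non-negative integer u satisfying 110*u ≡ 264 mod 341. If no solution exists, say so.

21

gcd(110, 341) = 11, and 11 | 264, so solutions exist.
Divide through by 11: 10*u = 24 (mod 31).
10⁻¹ ≡ 28 (mod 31).
u ≡ 28*24 ≡ 21 (mod 31).
The smallest non-negative solution is u = 21.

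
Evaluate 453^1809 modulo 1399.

535

1809 in binary is 11100010001, i.e. 1809 = 1024 + 512 + 256 + 16 + 1.
453^1 ≡ 453 (mod 1399)
453^2 ≡ 453^2 = 205209 ≡ 955 (mod 1399)
453^4 ≡ 955^2 = 912025 ≡ 1276 (mod 1399)
453^8 ≡ 1276^2 = 1628176 ≡ 1139 (mod 1399)
453^16 ≡ 1139^2 = 1297321 ≡ 448 (mod 1399)
453^32 ≡ 448^2 = 200704 ≡ 647 (mod 1399)
453^64 ≡ 647^2 = 418609 ≡ 308 (mod 1399)
453^128 ≡ 308^2 = 94864 ≡ 1131 (mod 1399)
453^256 ≡ 1131^2 = 1279161 ≡ 475 (mod 1399)
453^512 ≡ 475^2 = 225625 ≡ 386 (mod 1399)
453^1024 ≡ 386^2 = 148996 ≡ 702 (mod 1399)
453^1809 = 453^1024 · 453^512 · 453^256 · 453^16 · 453^1 ≡ 702 · 386 · 475 · 448 · 453 (mod 1399).
Accumulate the product:
702 · 386 = 270972 ≡ 965
965 · 475 = 458375 ≡ 902
902 · 448 = 404096 ≡ 1184
1184 · 453 = 536352 ≡ 535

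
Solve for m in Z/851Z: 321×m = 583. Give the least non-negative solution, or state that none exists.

84

gcd(321, 851) = 1, so a unique solution mod 851 exists.
321⁻¹ ≡ 114 (mod 851).
m ≡ 114×583 ≡ 84 (mod 851).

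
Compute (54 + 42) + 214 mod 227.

83

54 + 42 = 96
96 + 214 = 310 ≡ 83 (mod 227)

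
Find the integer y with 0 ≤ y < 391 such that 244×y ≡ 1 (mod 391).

258

Apply the Euclidean algorithm and back-substitute:
391 = 1·244 + 147
244 = 1·147 + 97
147 = 1·97 + 50
97 = 1·50 + 47
50 = 1·47 + 3
47 = 15·3 + 2
3 = 1·2 + 1
2 = 2·1 + 0
gcd(244, 391) = 1, so the inverse exists.
Back-substitute for 1:
1 = 1·3 − 1·2
  = −1·47 + 16·3
  = 16·50 − 17·47
  = −17·97 + 33·50
  = 33·147 − 50·97
  = −50·244 + 83·147
  = 83·391 − 133·244
So 244⁻¹ ≡ −133 ≡ 258 (mod 391).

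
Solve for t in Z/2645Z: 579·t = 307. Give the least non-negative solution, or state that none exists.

1773

gcd(579, 2645) = 1, so a unique solution mod 2645 exists.
579⁻¹ ≡ 2444 (mod 2645).
t ≡ 2444·307 ≡ 1773 (mod 2645).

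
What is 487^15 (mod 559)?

Compute successive squares:
487^1 ≡ 487 (mod 559)
487^2 ≡ 487^2 = 237169 ≡ 153 (mod 559)
487^4 ≡ 153^2 = 23409 ≡ 490 (mod 559)
487^8 ≡ 490^2 = 240100 ≡ 289 (mod 559)
487^15 = 487^8 * 487^4 * 487^2 * 487^1 ≡ 289 * 490 * 153 * 487 (mod 559).
Accumulate the product:
289 * 490 = 141610 ≡ 183
183 * 153 = 27999 ≡ 49
49 * 487 = 23863 ≡ 385

385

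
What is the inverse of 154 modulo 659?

475

Run the extended Euclidean algorithm:
659 = 4×154 + 43
154 = 3×43 + 25
43 = 1×25 + 18
25 = 1×18 + 7
18 = 2×7 + 4
7 = 1×4 + 3
4 = 1×3 + 1
3 = 3×1 + 0
gcd(154, 659) = 1, so the inverse exists.
Back-substitute for 1:
1 = 1×4 − 1×3
  = −1×7 + 2×4
  = 2×18 − 5×7
  = −5×25 + 7×18
  = 7×43 − 12×25
  = −12×154 + 43×43
  = 43×659 − 184×154
So 154⁻¹ ≡ −184 ≡ 475 (mod 659).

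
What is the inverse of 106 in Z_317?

3

Run the extended Euclidean algorithm:
317 = 2·106 + 105
106 = 1·105 + 1
105 = 105·1 + 0
gcd(106, 317) = 1, so the inverse exists.
Back-substitute for 1:
1 = 1·106 − 1·105
  = −1·317 + 3·106
So 106⁻¹ ≡ 3 (mod 317).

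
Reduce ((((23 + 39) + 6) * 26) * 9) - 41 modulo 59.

23 + 39 = 62 ≡ 3 (mod 59)
3 + 6 = 9
9 * 26 = 234 ≡ 57 (mod 59)
57 * 9 = 513 ≡ 41 (mod 59)
41 - 41 = 0

0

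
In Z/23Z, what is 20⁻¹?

Apply the Euclidean algorithm and back-substitute:
23 = 1*20 + 3
20 = 6*3 + 2
3 = 1*2 + 1
2 = 2*1 + 0
gcd(20, 23) = 1, so the inverse exists.
Bézout: 1 = 7*23 − 8*20.
So 20⁻¹ ≡ −8 ≡ 15 (mod 23).

15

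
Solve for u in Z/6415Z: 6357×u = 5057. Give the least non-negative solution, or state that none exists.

gcd(6357, 6415) = 1, so a unique solution mod 6415 exists.
6357⁻¹ ≡ 553 (mod 6415).
u ≡ 553×5057 ≡ 5996 (mod 6415).

5996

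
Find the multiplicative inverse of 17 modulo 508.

Run the extended Euclidean algorithm:
508 = 29·17 + 15
17 = 1·15 + 2
15 = 7·2 + 1
2 = 2·1 + 0
gcd(17, 508) = 1, so the inverse exists.
Bézout: 1 = 8·508 − 239·17.
So 17⁻¹ ≡ −239 ≡ 269 (mod 508).

269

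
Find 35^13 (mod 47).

35^1 ≡ 35 (mod 47)
35^2 ≡ 35^2 = 1225 ≡ 3 (mod 47)
35^4 ≡ 3^2 = 9 (mod 47)
35^8 ≡ 9^2 = 81 ≡ 34 (mod 47)
35^13 = 35^8 · 35^4 · 35^1 ≡ 34 · 9 · 35 (mod 47).
Accumulate the product:
34 · 9 = 306 ≡ 24
24 · 35 = 840 ≡ 41

41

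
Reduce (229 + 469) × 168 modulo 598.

56

229 + 469 = 698 ≡ 100 (mod 598)
100 × 168 = 16800 ≡ 56 (mod 598)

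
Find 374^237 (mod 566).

66

Using repeated squaring:
374^1 ≡ 374 (mod 566)
374^2 ≡ 374^2 = 139876 ≡ 74 (mod 566)
374^4 ≡ 74^2 = 5476 ≡ 382 (mod 566)
374^8 ≡ 382^2 = 145924 ≡ 462 (mod 566)
374^16 ≡ 462^2 = 213444 ≡ 62 (mod 566)
374^32 ≡ 62^2 = 3844 ≡ 448 (mod 566)
374^64 ≡ 448^2 = 200704 ≡ 340 (mod 566)
374^128 ≡ 340^2 = 115600 ≡ 136 (mod 566)
374^237 = 374^128 · 374^64 · 374^32 · 374^8 · 374^4 · 374^1 ≡ 136 · 340 · 448 · 462 · 382 · 374 (mod 566).
Accumulate the product:
136 · 340 = 46240 ≡ 394
394 · 448 = 176512 ≡ 486
486 · 462 = 224532 ≡ 396
396 · 382 = 151272 ≡ 150
150 · 374 = 56100 ≡ 66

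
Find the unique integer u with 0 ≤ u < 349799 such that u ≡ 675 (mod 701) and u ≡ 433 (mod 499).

701⁻¹ mod 499: 701×42 ≡ 1 (mod 499), so 701⁻¹ ≡ 42.
u = 675 + 701×((433 − 675)×42 mod 499) = 675 + 701×315 = 221490.

221490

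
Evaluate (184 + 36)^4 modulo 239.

184 + 36 = 220
(220)^4 ≡ 66 (mod 239)

66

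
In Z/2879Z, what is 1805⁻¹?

512

Run the extended Euclidean algorithm:
2879 = 1*1805 + 1074
1805 = 1*1074 + 731
1074 = 1*731 + 343
731 = 2*343 + 45
343 = 7*45 + 28
45 = 1*28 + 17
28 = 1*17 + 11
17 = 1*11 + 6
11 = 1*6 + 5
6 = 1*5 + 1
5 = 5*1 + 0
gcd(1805, 2879) = 1, so the inverse exists.
Back-substitute for 1:
1 = 1*6 − 1*5
  = −1*11 + 2*6
  = 2*17 − 3*11
  = −3*28 + 5*17
  = 5*45 − 8*28
  = −8*343 + 61*45
  = 61*731 − 130*343
  = −130*1074 + 191*731
  = 191*1805 − 321*1074
  = −321*2879 + 512*1805
So 1805⁻¹ ≡ 512 (mod 2879).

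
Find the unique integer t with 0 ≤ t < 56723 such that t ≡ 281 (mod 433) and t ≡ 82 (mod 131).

433⁻¹ mod 131: 433×95 ≡ 1 (mod 131), so 433⁻¹ ≡ 95.
t = 281 + 433×((82 − 281)×95 mod 131) = 281 + 433×90 = 39251.
Check: 39251 mod 433 = 281, 39251 mod 131 = 82. ✓

39251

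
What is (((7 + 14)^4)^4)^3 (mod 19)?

11

7 + 14 = 21 ≡ 2 (mod 19)
(2)^4 ≡ 16 (mod 19)
(16)^4 ≡ 5 (mod 19)
(5)^3 ≡ 11 (mod 19)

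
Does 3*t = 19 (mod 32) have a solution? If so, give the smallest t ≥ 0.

gcd(3, 32) = 1, so a unique solution mod 32 exists.
3⁻¹ ≡ 11 (mod 32).
t ≡ 11*19 ≡ 17 (mod 32).

17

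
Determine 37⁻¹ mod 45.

By the extended Euclidean algorithm:
45 = 1*37 + 8
37 = 4*8 + 5
8 = 1*5 + 3
5 = 1*3 + 2
3 = 1*2 + 1
2 = 2*1 + 0
gcd(37, 45) = 1, so the inverse exists.
Bézout: 1 = 14*45 − 17*37.
So 37⁻¹ ≡ −17 ≡ 28 (mod 45).

28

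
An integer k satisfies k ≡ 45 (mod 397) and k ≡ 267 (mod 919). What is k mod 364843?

397⁻¹ mod 919: 397×794 ≡ 1 (mod 919), so 397⁻¹ ≡ 794.
k = 45 + 397×((267 − 45)×794 mod 919) = 45 + 397×739 = 293428.
Check: 293428 mod 397 = 45, 293428 mod 919 = 267. ✓

293428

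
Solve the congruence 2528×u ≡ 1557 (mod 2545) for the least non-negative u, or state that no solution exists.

gcd(2528, 2545) = 1, so a unique solution mod 2545 exists.
2528⁻¹ ≡ 1497 (mod 2545).
u ≡ 1497×1557 ≡ 2154 (mod 2545).

2154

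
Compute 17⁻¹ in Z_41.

29

By the extended Euclidean algorithm:
41 = 2·17 + 7
17 = 2·7 + 3
7 = 2·3 + 1
3 = 3·1 + 0
gcd(17, 41) = 1, so the inverse exists.
Bézout: 1 = 5·41 − 12·17.
So 17⁻¹ ≡ −12 ≡ 29 (mod 41).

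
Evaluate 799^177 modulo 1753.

1163

Using repeated squaring:
177 in binary is 10110001, i.e. 177 = 128 + 32 + 16 + 1.
799^1 ≡ 799 (mod 1753)
799^2 ≡ 799^2 = 638401 ≡ 309 (mod 1753)
799^4 ≡ 309^2 = 95481 ≡ 819 (mod 1753)
799^8 ≡ 819^2 = 670761 ≡ 1115 (mod 1753)
799^16 ≡ 1115^2 = 1243225 ≡ 348 (mod 1753)
799^32 ≡ 348^2 = 121104 ≡ 147 (mod 1753)
799^64 ≡ 147^2 = 21609 ≡ 573 (mod 1753)
799^128 ≡ 573^2 = 328329 ≡ 518 (mod 1753)
799^177 = 799^128 × 799^32 × 799^16 × 799^1 ≡ 518 × 147 × 348 × 799 (mod 1753).
Accumulate the product:
518 × 147 = 76146 ≡ 767
767 × 348 = 266916 ≡ 460
460 × 799 = 367540 ≡ 1163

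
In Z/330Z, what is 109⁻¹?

330 = 3·109 + 3
109 = 36·3 + 1
3 = 3·1 + 0
gcd(109, 330) = 1, so the inverse exists.
Bézout: 1 = −36·330 + 109·109.
So 109⁻¹ ≡ 109 (mod 330).

109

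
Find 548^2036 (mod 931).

2036 in binary is 11111110100, i.e. 2036 = 1024 + 512 + 256 + 128 + 64 + 32 + 16 + 4.
548^1 ≡ 548 (mod 931)
548^2 ≡ 548^2 = 300304 ≡ 522 (mod 931)
548^4 ≡ 522^2 = 272484 ≡ 632 (mod 931)
548^8 ≡ 632^2 = 399424 ≡ 25 (mod 931)
548^16 ≡ 25^2 = 625 (mod 931)
548^32 ≡ 625^2 = 390625 ≡ 536 (mod 931)
548^64 ≡ 536^2 = 287296 ≡ 548 (mod 931)
548^128 ≡ 548^2 = 300304 ≡ 522 (mod 931)
548^256 ≡ 522^2 = 272484 ≡ 632 (mod 931)
548^512 ≡ 632^2 = 399424 ≡ 25 (mod 931)
548^1024 ≡ 25^2 = 625 (mod 931)
548^2036 = 548^1024 * 548^512 * 548^256 * 548^128 * 548^64 * 548^32 * 548^16 * 548^4 ≡ 625 * 25 * 632 * 522 * 548 * 536 * 625 * 632 (mod 931).
Accumulate the product:
625 * 25 = 15625 ≡ 729
729 * 632 = 460728 ≡ 814
814 * 522 = 424908 ≡ 372
372 * 548 = 203856 ≡ 898
898 * 536 = 481328 ≡ 1
1 * 625 = 625
625 * 632 = 395000 ≡ 256

256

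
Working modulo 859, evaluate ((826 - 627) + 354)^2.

826 - 627 = 199
199 + 354 = 553
(553)^2 ≡ 5 (mod 859)

5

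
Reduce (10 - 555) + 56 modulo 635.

10 - 555 = -545 ≡ 90 (mod 635)
90 + 56 = 146

146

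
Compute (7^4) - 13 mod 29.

(7)^4 ≡ 23 (mod 29)
23 - 13 = 10

10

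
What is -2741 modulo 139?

39

-2741 = -20*139 + 39, so -2741 ≡ 39 (mod 139).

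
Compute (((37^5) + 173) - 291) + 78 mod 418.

(37)^5 ≡ 265 (mod 418)
265 + 173 = 438 ≡ 20 (mod 418)
20 - 291 = -271 ≡ 147 (mod 418)
147 + 78 = 225

225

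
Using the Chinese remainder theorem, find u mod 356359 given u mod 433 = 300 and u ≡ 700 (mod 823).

91230

433⁻¹ mod 823: 433×268 ≡ 1 (mod 823), so 433⁻¹ ≡ 268.
u = 300 + 433×((700 − 300)×268 mod 823) = 300 + 433×210 = 91230.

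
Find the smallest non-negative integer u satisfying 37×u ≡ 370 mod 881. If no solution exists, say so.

gcd(37, 881) = 1, so a unique solution mod 881 exists.
37⁻¹ ≡ 381 (mod 881).
u ≡ 381×370 ≡ 10 (mod 881).

10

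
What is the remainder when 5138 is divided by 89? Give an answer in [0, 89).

65

5138 = 57·89 + 65, so 5138 ≡ 65 (mod 89).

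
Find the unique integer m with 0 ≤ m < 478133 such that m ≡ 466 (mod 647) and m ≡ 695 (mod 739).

647⁻¹ mod 739: 647*249 ≡ 1 (mod 739), so 647⁻¹ ≡ 249.
m = 466 + 647*((695 − 466)*249 mod 739) = 466 + 647*118 = 76812.

76812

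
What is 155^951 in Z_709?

667

Using repeated squaring:
951 in binary is 1110110111, i.e. 951 = 512 + 256 + 128 + 32 + 16 + 4 + 2 + 1.
155^1 ≡ 155 (mod 709)
155^2 ≡ 155^2 = 24025 ≡ 628 (mod 709)
155^4 ≡ 628^2 = 394384 ≡ 180 (mod 709)
155^8 ≡ 180^2 = 32400 ≡ 495 (mod 709)
155^16 ≡ 495^2 = 245025 ≡ 420 (mod 709)
155^32 ≡ 420^2 = 176400 ≡ 568 (mod 709)
155^64 ≡ 568^2 = 322624 ≡ 29 (mod 709)
155^128 ≡ 29^2 = 841 ≡ 132 (mod 709)
155^256 ≡ 132^2 = 17424 ≡ 408 (mod 709)
155^512 ≡ 408^2 = 166464 ≡ 558 (mod 709)
155^951 = 155^512 * 155^256 * 155^128 * 155^32 * 155^16 * 155^4 * 155^2 * 155^1 ≡ 558 * 408 * 132 * 568 * 420 * 180 * 628 * 155 (mod 709).
Accumulate the product:
558 * 408 = 227664 ≡ 75
75 * 132 = 9900 ≡ 683
683 * 568 = 387944 ≡ 121
121 * 420 = 50820 ≡ 481
481 * 180 = 86580 ≡ 82
82 * 628 = 51496 ≡ 448
448 * 155 = 69440 ≡ 667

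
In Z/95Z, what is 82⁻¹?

73

95 = 1*82 + 13
82 = 6*13 + 4
13 = 3*4 + 1
4 = 4*1 + 0
gcd(82, 95) = 1, so the inverse exists.
Bézout: 1 = 19*95 − 22*82.
So 82⁻¹ ≡ −22 ≡ 73 (mod 95).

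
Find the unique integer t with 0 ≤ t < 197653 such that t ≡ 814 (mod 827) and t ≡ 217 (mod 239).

73590

827⁻¹ mod 239: 827·176 ≡ 1 (mod 239), so 827⁻¹ ≡ 176.
t = 814 + 827·((217 − 814)·176 mod 239) = 814 + 827·88 = 73590.
Check: 73590 mod 827 = 814, 73590 mod 239 = 217. ✓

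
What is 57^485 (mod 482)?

By square-and-multiply:
485 in binary is 111100101, i.e. 485 = 256 + 128 + 64 + 32 + 4 + 1.
57^1 ≡ 57 (mod 482)
57^2 ≡ 57^2 = 3249 ≡ 357 (mod 482)
57^4 ≡ 357^2 = 127449 ≡ 201 (mod 482)
57^8 ≡ 201^2 = 40401 ≡ 395 (mod 482)
57^16 ≡ 395^2 = 156025 ≡ 339 (mod 482)
57^32 ≡ 339^2 = 114921 ≡ 205 (mod 482)
57^64 ≡ 205^2 = 42025 ≡ 91 (mod 482)
57^128 ≡ 91^2 = 8281 ≡ 87 (mod 482)
57^256 ≡ 87^2 = 7569 ≡ 339 (mod 482)
57^485 = 57^256 · 57^128 · 57^64 · 57^32 · 57^4 · 57^1 ≡ 339 · 87 · 91 · 205 · 201 · 57 (mod 482).
Accumulate the product:
339 · 87 = 29493 ≡ 91
91 · 91 = 8281 ≡ 87
87 · 205 = 17835 ≡ 1
1 · 201 = 201
201 · 57 = 11457 ≡ 371

371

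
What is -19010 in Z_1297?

445

-19010 = -15×1297 + 445, so -19010 ≡ 445 (mod 1297).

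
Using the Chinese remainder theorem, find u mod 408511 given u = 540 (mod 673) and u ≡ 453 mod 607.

673⁻¹ mod 607: 673×46 ≡ 1 (mod 607), so 673⁻¹ ≡ 46.
u = 540 + 673×((453 − 540)×46 mod 607) = 540 + 673×247 = 166771.

166771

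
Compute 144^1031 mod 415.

By square-and-multiply:
1031 in binary is 10000000111, i.e. 1031 = 1024 + 4 + 2 + 1.
144^1 ≡ 144 (mod 415)
144^2 ≡ 144^2 = 20736 ≡ 401 (mod 415)
144^4 ≡ 401^2 = 160801 ≡ 196 (mod 415)
144^8 ≡ 196^2 = 38416 ≡ 236 (mod 415)
144^16 ≡ 236^2 = 55696 ≡ 86 (mod 415)
144^32 ≡ 86^2 = 7396 ≡ 341 (mod 415)
144^64 ≡ 341^2 = 116281 ≡ 81 (mod 415)
144^128 ≡ 81^2 = 6561 ≡ 336 (mod 415)
144^256 ≡ 336^2 = 112896 ≡ 16 (mod 415)
144^512 ≡ 16^2 = 256 (mod 415)
144^1024 ≡ 256^2 = 65536 ≡ 381 (mod 415)
144^1031 = 144^1024 * 144^4 * 144^2 * 144^1 ≡ 381 * 196 * 401 * 144 (mod 415).
Accumulate the product:
381 * 196 = 74676 ≡ 391
391 * 401 = 156791 ≡ 336
336 * 144 = 48384 ≡ 244

244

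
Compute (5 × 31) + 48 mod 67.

2

5 × 31 = 155 ≡ 21 (mod 67)
21 + 48 = 69 ≡ 2 (mod 67)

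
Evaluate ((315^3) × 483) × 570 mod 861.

735

(315)^3 ≡ 714 (mod 861)
714 × 483 = 344862 ≡ 462 (mod 861)
462 × 570 = 263340 ≡ 735 (mod 861)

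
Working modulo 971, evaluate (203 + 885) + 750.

867

203 + 885 = 1088 ≡ 117 (mod 971)
117 + 750 = 867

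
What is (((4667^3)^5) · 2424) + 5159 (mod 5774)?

(4667)^3 ≡ 387 (mod 5774)
(387)^5 ≡ 4471 (mod 5774)
4471 · 2424 = 10837704 ≡ 5680 (mod 5774)
5680 + 5159 = 10839 ≡ 5065 (mod 5774)

5065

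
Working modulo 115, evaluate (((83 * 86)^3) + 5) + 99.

41

83 * 86 = 7138 ≡ 8 (mod 115)
(8)^3 ≡ 52 (mod 115)
52 + 5 = 57
57 + 99 = 156 ≡ 41 (mod 115)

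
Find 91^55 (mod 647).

369

55 in binary is 110111, i.e. 55 = 32 + 16 + 4 + 2 + 1.
91^1 ≡ 91 (mod 647)
91^2 ≡ 91^2 = 8281 ≡ 517 (mod 647)
91^4 ≡ 517^2 = 267289 ≡ 78 (mod 647)
91^8 ≡ 78^2 = 6084 ≡ 261 (mod 647)
91^16 ≡ 261^2 = 68121 ≡ 186 (mod 647)
91^32 ≡ 186^2 = 34596 ≡ 305 (mod 647)
91^55 = 91^32 × 91^16 × 91^4 × 91^2 × 91^1 ≡ 305 × 186 × 78 × 517 × 91 (mod 647).
Accumulate the product:
305 × 186 = 56730 ≡ 441
441 × 78 = 34398 ≡ 107
107 × 517 = 55319 ≡ 324
324 × 91 = 29484 ≡ 369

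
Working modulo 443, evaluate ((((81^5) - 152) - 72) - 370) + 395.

310

(81)^5 ≡ 66 (mod 443)
66 - 152 = -86 ≡ 357 (mod 443)
357 - 72 = 285
285 - 370 = -85 ≡ 358 (mod 443)
358 + 395 = 753 ≡ 310 (mod 443)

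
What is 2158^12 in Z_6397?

By square-and-multiply:
2158^1 ≡ 2158 (mod 6397)
2158^2 ≡ 2158^2 = 4656964 ≡ 6345 (mod 6397)
2158^4 ≡ 6345^2 = 40259025 ≡ 2704 (mod 6397)
2158^8 ≡ 2704^2 = 7311616 ≡ 6242 (mod 6397)
2158^12 = 2158^8 * 2158^4 ≡ 6242 * 2704 (mod 6397).
6242 * 2704 = 16878368 ≡ 3082 (mod 6397).

3082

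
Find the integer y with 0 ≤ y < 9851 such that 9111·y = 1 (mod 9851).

9851 = 1×9111 + 740
9111 = 12×740 + 231
740 = 3×231 + 47
231 = 4×47 + 43
47 = 1×43 + 4
43 = 10×4 + 3
4 = 1×3 + 1
3 = 3×1 + 0
gcd(9111, 9851) = 1, so the inverse exists.
Back-substitute for 1:
1 = 1×4 − 1×3
  = −1×43 + 11×4
  = 11×47 − 12×43
  = −12×231 + 59×47
  = 59×740 − 189×231
  = −189×9111 + 2327×740
  = 2327×9851 − 2516×9111
So 9111⁻¹ ≡ −2516 ≡ 7335 (mod 9851).

7335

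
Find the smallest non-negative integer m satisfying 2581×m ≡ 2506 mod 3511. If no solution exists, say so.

gcd(2581, 3511) = 1, so a unique solution mod 3511 exists.
2581⁻¹ ≡ 3175 (mod 3511).
m ≡ 3175×2506 ≡ 624 (mod 3511).

624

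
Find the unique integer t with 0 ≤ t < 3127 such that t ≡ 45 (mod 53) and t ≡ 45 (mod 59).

45

53⁻¹ mod 59: 53×49 ≡ 1 (mod 59), so 53⁻¹ ≡ 49.
t = 45 + 53×((45 − 45)×49 mod 59) = 45 + 53×0 = 45.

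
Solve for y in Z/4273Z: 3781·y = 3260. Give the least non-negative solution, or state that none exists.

gcd(3781, 4273) = 1, so a unique solution mod 4273 exists.
3781⁻¹ ≡ 634 (mod 4273).
y ≡ 634·3260 ≡ 2981 (mod 4273).

2981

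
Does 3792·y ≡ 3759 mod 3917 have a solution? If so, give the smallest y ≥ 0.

gcd(3792, 3917) = 1, so a unique solution mod 3917 exists.
3792⁻¹ ≡ 94 (mod 3917).
y ≡ 94·3759 ≡ 816 (mod 3917).

816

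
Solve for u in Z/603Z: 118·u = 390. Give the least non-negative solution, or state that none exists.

453

gcd(118, 603) = 1, so a unique solution mod 603 exists.
118⁻¹ ≡ 46 (mod 603).
u ≡ 46·390 ≡ 453 (mod 603).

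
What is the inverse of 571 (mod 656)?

By the extended Euclidean algorithm:
656 = 1*571 + 85
571 = 6*85 + 61
85 = 1*61 + 24
61 = 2*24 + 13
24 = 1*13 + 11
13 = 1*11 + 2
11 = 5*2 + 1
2 = 2*1 + 0
gcd(571, 656) = 1, so the inverse exists.
Back-substitute for 1:
1 = 1*11 − 5*2
  = −5*13 + 6*11
  = 6*24 − 11*13
  = −11*61 + 28*24
  = 28*85 − 39*61
  = −39*571 + 262*85
  = 262*656 − 301*571
So 571⁻¹ ≡ −301 ≡ 355 (mod 656).

355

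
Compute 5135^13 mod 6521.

5135^1 ≡ 5135 (mod 6521)
5135^2 ≡ 5135^2 = 26368225 ≡ 3822 (mod 6521)
5135^4 ≡ 3822^2 = 14607684 ≡ 644 (mod 6521)
5135^8 ≡ 644^2 = 414736 ≡ 3913 (mod 6521)
5135^13 = 5135^8 × 5135^4 × 5135^1 ≡ 3913 × 644 × 5135 (mod 6521).
Accumulate the product:
3913 × 644 = 2519972 ≡ 2866
2866 × 5135 = 14716910 ≡ 5534

5534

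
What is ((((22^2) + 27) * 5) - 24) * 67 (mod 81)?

44

(22)^2 ≡ 79 (mod 81)
79 + 27 = 106 ≡ 25 (mod 81)
25 * 5 = 125 ≡ 44 (mod 81)
44 - 24 = 20
20 * 67 = 1340 ≡ 44 (mod 81)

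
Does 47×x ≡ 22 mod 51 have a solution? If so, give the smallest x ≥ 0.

20

gcd(47, 51) = 1, so a unique solution mod 51 exists.
47⁻¹ ≡ 38 (mod 51).
x ≡ 38×22 ≡ 20 (mod 51).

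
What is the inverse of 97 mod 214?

214 = 2*97 + 20
97 = 4*20 + 17
20 = 1*17 + 3
17 = 5*3 + 2
3 = 1*2 + 1
2 = 2*1 + 0
gcd(97, 214) = 1, so the inverse exists.
Back-substitute for 1:
1 = 1*3 − 1*2
  = −1*17 + 6*3
  = 6*20 − 7*17
  = −7*97 + 34*20
  = 34*214 − 75*97
So 97⁻¹ ≡ −75 ≡ 139 (mod 214).

139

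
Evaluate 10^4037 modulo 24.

Compute successive squares:
10^1 ≡ 10 (mod 24)
10^2 ≡ 10^2 = 100 ≡ 4 (mod 24)
10^4 ≡ 4^2 = 16 (mod 24)
10^8 ≡ 16^2 = 256 ≡ 16 (mod 24)
10^16 ≡ 16^2 = 256 ≡ 16 (mod 24)
10^32 ≡ 16^2 = 256 ≡ 16 (mod 24)
10^64 ≡ 16^2 = 256 ≡ 16 (mod 24)
10^128 ≡ 16^2 = 256 ≡ 16 (mod 24)
10^256 ≡ 16^2 = 256 ≡ 16 (mod 24)
10^512 ≡ 16^2 = 256 ≡ 16 (mod 24)
10^1024 ≡ 16^2 = 256 ≡ 16 (mod 24)
10^2048 ≡ 16^2 = 256 ≡ 16 (mod 24)
10^4037 = 10^2048 · 10^1024 · 10^512 · 10^256 · 10^128 · 10^64 · 10^4 · 10^1 ≡ 16 · 16 · 16 · 16 · 16 · 16 · 16 · 10 (mod 24).
Accumulate the product:
16 · 16 = 256 ≡ 16
16 · 16 = 256 ≡ 16
16 · 16 = 256 ≡ 16
16 · 16 = 256 ≡ 16
16 · 16 = 256 ≡ 16
16 · 16 = 256 ≡ 16
16 · 10 = 160 ≡ 16

16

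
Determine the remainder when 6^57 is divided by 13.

5

Using repeated squaring:
57 in binary is 111001, i.e. 57 = 32 + 16 + 8 + 1.
6^1 ≡ 6 (mod 13)
6^2 ≡ 6^2 = 36 ≡ 10 (mod 13)
6^4 ≡ 10^2 = 100 ≡ 9 (mod 13)
6^8 ≡ 9^2 = 81 ≡ 3 (mod 13)
6^16 ≡ 3^2 = 9 (mod 13)
6^32 ≡ 9^2 = 81 ≡ 3 (mod 13)
6^57 = 6^32 * 6^16 * 6^8 * 6^1 ≡ 3 * 9 * 3 * 6 (mod 13).
Accumulate the product:
3 * 9 = 27 ≡ 1
1 * 3 = 3
3 * 6 = 18 ≡ 5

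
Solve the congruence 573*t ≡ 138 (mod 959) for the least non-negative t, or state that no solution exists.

gcd(573, 959) = 1, so a unique solution mod 959 exists.
573⁻¹ ≡ 559 (mod 959).
t ≡ 559*138 ≡ 422 (mod 959).

422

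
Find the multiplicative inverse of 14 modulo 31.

31 = 2*14 + 3
14 = 4*3 + 2
3 = 1*2 + 1
2 = 2*1 + 0
gcd(14, 31) = 1, so the inverse exists.
Back-substitute for 1:
1 = 1*3 − 1*2
  = −1*14 + 5*3
  = 5*31 − 11*14
So 14⁻¹ ≡ −11 ≡ 20 (mod 31).

20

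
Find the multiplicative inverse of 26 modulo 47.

Apply the Euclidean algorithm and back-substitute:
47 = 1×26 + 21
26 = 1×21 + 5
21 = 4×5 + 1
5 = 5×1 + 0
gcd(26, 47) = 1, so the inverse exists.
Back-substitute for 1:
1 = 1×21 − 4×5
  = −4×26 + 5×21
  = 5×47 − 9×26
So 26⁻¹ ≡ −9 ≡ 38 (mod 47).

38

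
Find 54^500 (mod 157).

By square-and-multiply:
500 in binary is 111110100, i.e. 500 = 256 + 128 + 64 + 32 + 16 + 4.
54^1 ≡ 54 (mod 157)
54^2 ≡ 54^2 = 2916 ≡ 90 (mod 157)
54^4 ≡ 90^2 = 8100 ≡ 93 (mod 157)
54^8 ≡ 93^2 = 8649 ≡ 14 (mod 157)
54^16 ≡ 14^2 = 196 ≡ 39 (mod 157)
54^32 ≡ 39^2 = 1521 ≡ 108 (mod 157)
54^64 ≡ 108^2 = 11664 ≡ 46 (mod 157)
54^128 ≡ 46^2 = 2116 ≡ 75 (mod 157)
54^256 ≡ 75^2 = 5625 ≡ 130 (mod 157)
54^500 = 54^256 × 54^128 × 54^64 × 54^32 × 54^16 × 54^4 ≡ 130 × 75 × 46 × 108 × 39 × 93 (mod 157).
Accumulate the product:
130 × 75 = 9750 ≡ 16
16 × 46 = 736 ≡ 108
108 × 108 = 11664 ≡ 46
46 × 39 = 1794 ≡ 67
67 × 93 = 6231 ≡ 108

108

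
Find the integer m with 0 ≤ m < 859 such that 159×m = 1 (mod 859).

416

859 = 5×159 + 64
159 = 2×64 + 31
64 = 2×31 + 2
31 = 15×2 + 1
2 = 2×1 + 0
gcd(159, 859) = 1, so the inverse exists.
Back-substitute for 1:
1 = 1×31 − 15×2
  = −15×64 + 31×31
  = 31×159 − 77×64
  = −77×859 + 416×159
So 159⁻¹ ≡ 416 (mod 859).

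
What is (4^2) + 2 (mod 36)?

(4)^2 ≡ 16 (mod 36)
16 + 2 = 18

18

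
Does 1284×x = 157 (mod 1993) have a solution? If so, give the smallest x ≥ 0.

gcd(1284, 1993) = 1, so a unique solution mod 1993 exists.
1284⁻¹ ≡ 818 (mod 1993).
x ≡ 818×157 ≡ 874 (mod 1993).

874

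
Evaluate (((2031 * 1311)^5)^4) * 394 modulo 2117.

1481

2031 * 1311 = 2662641 ≡ 1572 (mod 2117)
(1572)^5 ≡ 1309 (mod 2117)
(1309)^4 ≡ 1793 (mod 2117)
1793 * 394 = 706442 ≡ 1481 (mod 2117)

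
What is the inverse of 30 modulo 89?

89 = 2*30 + 29
30 = 1*29 + 1
29 = 29*1 + 0
gcd(30, 89) = 1, so the inverse exists.
Bézout: 1 = −1*89 + 3*30.
So 30⁻¹ ≡ 3 (mod 89).

3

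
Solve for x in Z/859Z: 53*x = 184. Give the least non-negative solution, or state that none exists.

279

gcd(53, 859) = 1, so a unique solution mod 859 exists.
53⁻¹ ≡ 389 (mod 859).
x ≡ 389*184 ≡ 279 (mod 859).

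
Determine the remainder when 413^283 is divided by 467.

438

283 in binary is 100011011, i.e. 283 = 256 + 16 + 8 + 2 + 1.
413^1 ≡ 413 (mod 467)
413^2 ≡ 413^2 = 170569 ≡ 114 (mod 467)
413^4 ≡ 114^2 = 12996 ≡ 387 (mod 467)
413^8 ≡ 387^2 = 149769 ≡ 329 (mod 467)
413^16 ≡ 329^2 = 108241 ≡ 364 (mod 467)
413^32 ≡ 364^2 = 132496 ≡ 335 (mod 467)
413^64 ≡ 335^2 = 112225 ≡ 145 (mod 467)
413^128 ≡ 145^2 = 21025 ≡ 10 (mod 467)
413^256 ≡ 10^2 = 100 (mod 467)
413^283 = 413^256 · 413^16 · 413^8 · 413^2 · 413^1 ≡ 100 · 364 · 329 · 114 · 413 (mod 467).
Accumulate the product:
100 · 364 = 36400 ≡ 441
441 · 329 = 145089 ≡ 319
319 · 114 = 36366 ≡ 407
407 · 413 = 168091 ≡ 438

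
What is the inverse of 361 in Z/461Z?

189

By the extended Euclidean algorithm:
461 = 1·361 + 100
361 = 3·100 + 61
100 = 1·61 + 39
61 = 1·39 + 22
39 = 1·22 + 17
22 = 1·17 + 5
17 = 3·5 + 2
5 = 2·2 + 1
2 = 2·1 + 0
gcd(361, 461) = 1, so the inverse exists.
Back-substitute for 1:
1 = 1·5 − 2·2
  = −2·17 + 7·5
  = 7·22 − 9·17
  = −9·39 + 16·22
  = 16·61 − 25·39
  = −25·100 + 41·61
  = 41·361 − 148·100
  = −148·461 + 189·361
So 361⁻¹ ≡ 189 (mod 461).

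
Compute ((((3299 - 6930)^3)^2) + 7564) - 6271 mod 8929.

3299 - 6930 = -3631 ≡ 5298 (mod 8929)
(5298)^3 ≡ 1997 (mod 8929)
(1997)^2 ≡ 5675 (mod 8929)
5675 + 7564 = 13239 ≡ 4310 (mod 8929)
4310 - 6271 = -1961 ≡ 6968 (mod 8929)

6968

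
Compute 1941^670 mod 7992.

7425

Using repeated squaring:
670 in binary is 1010011110, i.e. 670 = 512 + 128 + 16 + 8 + 4 + 2.
1941^1 ≡ 1941 (mod 7992)
1941^2 ≡ 1941^2 = 3767481 ≡ 3249 (mod 7992)
1941^4 ≡ 3249^2 = 10556001 ≡ 6561 (mod 7992)
1941^8 ≡ 6561^2 = 43046721 ≡ 1809 (mod 7992)
1941^16 ≡ 1809^2 = 3272481 ≡ 3753 (mod 7992)
1941^32 ≡ 3753^2 = 14085009 ≡ 3105 (mod 7992)
1941^64 ≡ 3105^2 = 9641025 ≡ 2673 (mod 7992)
1941^128 ≡ 2673^2 = 7144929 ≡ 81 (mod 7992)
1941^256 ≡ 81^2 = 6561 (mod 7992)
1941^512 ≡ 6561^2 = 43046721 ≡ 1809 (mod 7992)
1941^670 = 1941^512 * 1941^128 * 1941^16 * 1941^8 * 1941^4 * 1941^2 ≡ 1809 * 81 * 3753 * 1809 * 6561 * 3249 (mod 7992).
Accumulate the product:
1809 * 81 = 146529 ≡ 2673
2673 * 3753 = 10031769 ≡ 1809
1809 * 1809 = 3272481 ≡ 3753
3753 * 6561 = 24623433 ≡ 81
81 * 3249 = 263169 ≡ 7425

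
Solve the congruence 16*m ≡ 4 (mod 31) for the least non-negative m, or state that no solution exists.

8

gcd(16, 31) = 1, so a unique solution mod 31 exists.
16⁻¹ ≡ 2 (mod 31).
m ≡ 2*4 ≡ 8 (mod 31).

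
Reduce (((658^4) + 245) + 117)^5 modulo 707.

647

(658)^4 ≡ 630 (mod 707)
630 + 245 = 875 ≡ 168 (mod 707)
168 + 117 = 285
(285)^5 ≡ 647 (mod 707)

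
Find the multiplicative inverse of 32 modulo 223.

Run the extended Euclidean algorithm:
223 = 6*32 + 31
32 = 1*31 + 1
31 = 31*1 + 0
gcd(32, 223) = 1, so the inverse exists.
Bézout: 1 = −1*223 + 7*32.
So 32⁻¹ ≡ 7 (mod 223).

7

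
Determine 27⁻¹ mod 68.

68 = 2·27 + 14
27 = 1·14 + 13
14 = 1·13 + 1
13 = 13·1 + 0
gcd(27, 68) = 1, so the inverse exists.
Back-substitute for 1:
1 = 1·14 − 1·13
  = −1·27 + 2·14
  = 2·68 − 5·27
So 27⁻¹ ≡ −5 ≡ 63 (mod 68).

63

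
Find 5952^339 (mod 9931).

Using repeated squaring:
339 in binary is 101010011, i.e. 339 = 256 + 64 + 16 + 2 + 1.
5952^1 ≡ 5952 (mod 9931)
5952^2 ≡ 5952^2 = 35426304 ≡ 2427 (mod 9931)
5952^4 ≡ 2427^2 = 5890329 ≡ 1246 (mod 9931)
5952^8 ≡ 1246^2 = 1552516 ≡ 3280 (mod 9931)
5952^16 ≡ 3280^2 = 10758400 ≡ 3127 (mod 9931)
5952^32 ≡ 3127^2 = 9778129 ≡ 6025 (mod 9931)
5952^64 ≡ 6025^2 = 36300625 ≡ 2820 (mod 9931)
5952^128 ≡ 2820^2 = 7952400 ≡ 7600 (mod 9931)
5952^256 ≡ 7600^2 = 57760000 ≡ 1304 (mod 9931)
5952^339 = 5952^256 * 5952^64 * 5952^16 * 5952^2 * 5952^1 ≡ 1304 * 2820 * 3127 * 2427 * 5952 (mod 9931).
Accumulate the product:
1304 * 2820 = 3677280 ≡ 2810
2810 * 3127 = 8786870 ≡ 7866
7866 * 2427 = 19090782 ≡ 3400
3400 * 5952 = 20236800 ≡ 7353

7353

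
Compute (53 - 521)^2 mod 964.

196

53 - 521 = -468 ≡ 496 (mod 964)
(496)^2 ≡ 196 (mod 964)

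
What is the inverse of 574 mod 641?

287

641 = 1·574 + 67
574 = 8·67 + 38
67 = 1·38 + 29
38 = 1·29 + 9
29 = 3·9 + 2
9 = 4·2 + 1
2 = 2·1 + 0
gcd(574, 641) = 1, so the inverse exists.
Bézout: 1 = −257·641 + 287·574.
So 574⁻¹ ≡ 287 (mod 641).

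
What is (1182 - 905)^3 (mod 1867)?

1182 - 905 = 277
(277)^3 ≡ 5 (mod 1867)

5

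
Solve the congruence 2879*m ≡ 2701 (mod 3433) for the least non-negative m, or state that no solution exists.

gcd(2879, 3433) = 1, so a unique solution mod 3433 exists.
2879⁻¹ ≡ 378 (mod 3433).
m ≡ 378*2701 ≡ 1377 (mod 3433).

1377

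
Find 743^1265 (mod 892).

471

1265 in binary is 10011110001, i.e. 1265 = 1024 + 128 + 64 + 32 + 16 + 1.
743^1 ≡ 743 (mod 892)
743^2 ≡ 743^2 = 552049 ≡ 793 (mod 892)
743^4 ≡ 793^2 = 628849 ≡ 881 (mod 892)
743^8 ≡ 881^2 = 776161 ≡ 121 (mod 892)
743^16 ≡ 121^2 = 14641 ≡ 369 (mod 892)
743^32 ≡ 369^2 = 136161 ≡ 577 (mod 892)
743^64 ≡ 577^2 = 332929 ≡ 213 (mod 892)
743^128 ≡ 213^2 = 45369 ≡ 769 (mod 892)
743^256 ≡ 769^2 = 591361 ≡ 857 (mod 892)
743^512 ≡ 857^2 = 734449 ≡ 333 (mod 892)
743^1024 ≡ 333^2 = 110889 ≡ 281 (mod 892)
743^1265 = 743^1024 * 743^128 * 743^64 * 743^32 * 743^16 * 743^1 ≡ 281 * 769 * 213 * 577 * 369 * 743 (mod 892).
Accumulate the product:
281 * 769 = 216089 ≡ 225
225 * 213 = 47925 ≡ 649
649 * 577 = 374473 ≡ 725
725 * 369 = 267525 ≡ 817
817 * 743 = 607031 ≡ 471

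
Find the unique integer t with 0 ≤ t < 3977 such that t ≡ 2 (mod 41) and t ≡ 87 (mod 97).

863

41⁻¹ mod 97: 41*71 ≡ 1 (mod 97), so 41⁻¹ ≡ 71.
t = 2 + 41*((87 − 2)*71 mod 97) = 2 + 41*21 = 863.
Check: 863 mod 41 = 2, 863 mod 97 = 87. ✓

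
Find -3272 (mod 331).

38

-3272 = -10·331 + 38, so -3272 ≡ 38 (mod 331).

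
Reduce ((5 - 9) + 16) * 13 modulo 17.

5 - 9 = -4 ≡ 13 (mod 17)
13 + 16 = 29 ≡ 12 (mod 17)
12 * 13 = 156 ≡ 3 (mod 17)

3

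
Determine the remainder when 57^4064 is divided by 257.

241

4064 in binary is 111111100000, i.e. 4064 = 2048 + 1024 + 512 + 256 + 128 + 64 + 32.
57^1 ≡ 57 (mod 257)
57^2 ≡ 57^2 = 3249 ≡ 165 (mod 257)
57^4 ≡ 165^2 = 27225 ≡ 240 (mod 257)
57^8 ≡ 240^2 = 57600 ≡ 32 (mod 257)
57^16 ≡ 32^2 = 1024 ≡ 253 (mod 257)
57^32 ≡ 253^2 = 64009 ≡ 16 (mod 257)
57^64 ≡ 16^2 = 256 (mod 257)
57^128 ≡ 256^2 = 65536 ≡ 1 (mod 257)
57^256 ≡ 1^2 = 1 (mod 257)
57^512 ≡ 1^2 = 1 (mod 257)
57^1024 ≡ 1^2 = 1 (mod 257)
57^2048 ≡ 1^2 = 1 (mod 257)
57^4064 = 57^2048 * 57^1024 * 57^512 * 57^256 * 57^128 * 57^64 * 57^32 ≡ 1 * 1 * 1 * 1 * 1 * 256 * 16 (mod 257).
Accumulate the product:
1 * 1 = 1
1 * 1 = 1
1 * 1 = 1
1 * 1 = 1
1 * 256 = 256
256 * 16 = 4096 ≡ 241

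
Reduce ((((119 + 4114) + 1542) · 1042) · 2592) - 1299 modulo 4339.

119 + 4114 = 4233
4233 + 1542 = 5775 ≡ 1436 (mod 4339)
1436 · 1042 = 1496312 ≡ 3696 (mod 4339)
3696 · 2592 = 9580032 ≡ 3859 (mod 4339)
3859 - 1299 = 2560

2560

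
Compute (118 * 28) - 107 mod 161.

138

118 * 28 = 3304 ≡ 84 (mod 161)
84 - 107 = -23 ≡ 138 (mod 161)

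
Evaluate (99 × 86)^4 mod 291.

195

99 × 86 = 8514 ≡ 75 (mod 291)
(75)^4 ≡ 195 (mod 291)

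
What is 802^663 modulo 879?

823

Compute successive squares:
802^1 ≡ 802 (mod 879)
802^2 ≡ 802^2 = 643204 ≡ 655 (mod 879)
802^4 ≡ 655^2 = 429025 ≡ 73 (mod 879)
802^8 ≡ 73^2 = 5329 ≡ 55 (mod 879)
802^16 ≡ 55^2 = 3025 ≡ 388 (mod 879)
802^32 ≡ 388^2 = 150544 ≡ 235 (mod 879)
802^64 ≡ 235^2 = 55225 ≡ 727 (mod 879)
802^128 ≡ 727^2 = 528529 ≡ 250 (mod 879)
802^256 ≡ 250^2 = 62500 ≡ 91 (mod 879)
802^512 ≡ 91^2 = 8281 ≡ 370 (mod 879)
802^663 = 802^512 · 802^128 · 802^16 · 802^4 · 802^2 · 802^1 ≡ 370 · 250 · 388 · 73 · 655 · 802 (mod 879).
Accumulate the product:
370 · 250 = 92500 ≡ 205
205 · 388 = 79540 ≡ 430
430 · 73 = 31390 ≡ 625
625 · 655 = 409375 ≡ 640
640 · 802 = 513280 ≡ 823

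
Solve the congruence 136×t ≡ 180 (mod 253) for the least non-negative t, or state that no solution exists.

gcd(136, 253) = 1, so a unique solution mod 253 exists.
136⁻¹ ≡ 80 (mod 253).
t ≡ 80×180 ≡ 232 (mod 253).

232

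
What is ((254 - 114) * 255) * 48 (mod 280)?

254 - 114 = 140
140 * 255 = 35700 ≡ 140 (mod 280)
140 * 48 = 6720 ≡ 0 (mod 280)

0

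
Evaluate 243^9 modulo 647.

9 in binary is 1001, i.e. 9 = 8 + 1.
243^1 ≡ 243 (mod 647)
243^2 ≡ 243^2 = 59049 ≡ 172 (mod 647)
243^4 ≡ 172^2 = 29584 ≡ 469 (mod 647)
243^8 ≡ 469^2 = 219961 ≡ 628 (mod 647)
243^9 = 243^8 * 243^1 ≡ 628 * 243 (mod 647).
628 * 243 = 152604 ≡ 559 (mod 647).

559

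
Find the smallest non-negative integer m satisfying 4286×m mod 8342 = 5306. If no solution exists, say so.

gcd(4286, 8342) = 2, and 2 | 5306, so solutions exist.
Divide through by 2: 2143×m mod 4171 = 2653.
2143⁻¹ ≡ 2285 (mod 4171).
m ≡ 2285×2653 ≡ 1642 (mod 4171).
The smallest non-negative solution is m = 1642.

1642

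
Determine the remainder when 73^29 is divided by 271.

Compute successive squares:
29 in binary is 11101, i.e. 29 = 16 + 8 + 4 + 1.
73^1 ≡ 73 (mod 271)
73^2 ≡ 73^2 = 5329 ≡ 180 (mod 271)
73^4 ≡ 180^2 = 32400 ≡ 151 (mod 271)
73^8 ≡ 151^2 = 22801 ≡ 37 (mod 271)
73^16 ≡ 37^2 = 1369 ≡ 14 (mod 271)
73^29 = 73^16 × 73^8 × 73^4 × 73^1 ≡ 14 × 37 × 151 × 73 (mod 271).
Accumulate the product:
14 × 37 = 518 ≡ 247
247 × 151 = 37297 ≡ 170
170 × 73 = 12410 ≡ 215

215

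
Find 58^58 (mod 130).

4

Using repeated squaring:
58 in binary is 111010, i.e. 58 = 32 + 16 + 8 + 2.
58^1 ≡ 58 (mod 130)
58^2 ≡ 58^2 = 3364 ≡ 114 (mod 130)
58^4 ≡ 114^2 = 12996 ≡ 126 (mod 130)
58^8 ≡ 126^2 = 15876 ≡ 16 (mod 130)
58^16 ≡ 16^2 = 256 ≡ 126 (mod 130)
58^32 ≡ 126^2 = 15876 ≡ 16 (mod 130)
58^58 = 58^32 × 58^16 × 58^8 × 58^2 ≡ 16 × 126 × 16 × 114 (mod 130).
Accumulate the product:
16 × 126 = 2016 ≡ 66
66 × 16 = 1056 ≡ 16
16 × 114 = 1824 ≡ 4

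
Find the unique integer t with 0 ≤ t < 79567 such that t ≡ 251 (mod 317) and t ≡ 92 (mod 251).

317⁻¹ mod 251: 317*232 ≡ 1 (mod 251), so 317⁻¹ ≡ 232.
t = 251 + 317*((92 − 251)*232 mod 251) = 251 + 317*9 = 3104.
Check: 3104 mod 317 = 251, 3104 mod 251 = 92. ✓

3104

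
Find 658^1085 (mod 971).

Using repeated squaring:
1085 in binary is 10000111101, i.e. 1085 = 1024 + 32 + 16 + 8 + 4 + 1.
658^1 ≡ 658 (mod 971)
658^2 ≡ 658^2 = 432964 ≡ 869 (mod 971)
658^4 ≡ 869^2 = 755161 ≡ 694 (mod 971)
658^8 ≡ 694^2 = 481636 ≡ 20 (mod 971)
658^16 ≡ 20^2 = 400 (mod 971)
658^32 ≡ 400^2 = 160000 ≡ 756 (mod 971)
658^64 ≡ 756^2 = 571536 ≡ 588 (mod 971)
658^128 ≡ 588^2 = 345744 ≡ 68 (mod 971)
658^256 ≡ 68^2 = 4624 ≡ 740 (mod 971)
658^512 ≡ 740^2 = 547600 ≡ 927 (mod 971)
658^1024 ≡ 927^2 = 859329 ≡ 965 (mod 971)
658^1085 = 658^1024 × 658^32 × 658^16 × 658^8 × 658^4 × 658^1 ≡ 965 × 756 × 400 × 20 × 694 × 658 (mod 971).
Accumulate the product:
965 × 756 = 729540 ≡ 319
319 × 400 = 127600 ≡ 399
399 × 20 = 7980 ≡ 212
212 × 694 = 147128 ≡ 507
507 × 658 = 333606 ≡ 553

553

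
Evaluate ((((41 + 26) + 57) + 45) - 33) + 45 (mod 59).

41 + 26 = 67 ≡ 8 (mod 59)
8 + 57 = 65 ≡ 6 (mod 59)
6 + 45 = 51
51 - 33 = 18
18 + 45 = 63 ≡ 4 (mod 59)

4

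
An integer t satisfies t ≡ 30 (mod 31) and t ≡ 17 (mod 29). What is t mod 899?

31⁻¹ mod 29: 31*15 ≡ 1 (mod 29), so 31⁻¹ ≡ 15.
t = 30 + 31*((17 − 30)*15 mod 29) = 30 + 31*8 = 278.

278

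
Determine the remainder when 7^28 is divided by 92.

Using repeated squaring:
28 in binary is 11100, i.e. 28 = 16 + 8 + 4.
7^1 ≡ 7 (mod 92)
7^2 ≡ 7^2 = 49 (mod 92)
7^4 ≡ 49^2 = 2401 ≡ 9 (mod 92)
7^8 ≡ 9^2 = 81 (mod 92)
7^16 ≡ 81^2 = 6561 ≡ 29 (mod 92)
7^28 = 7^16 × 7^8 × 7^4 ≡ 29 × 81 × 9 (mod 92).
Accumulate the product:
29 × 81 = 2349 ≡ 49
49 × 9 = 441 ≡ 73

73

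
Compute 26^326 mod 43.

By square-and-multiply:
26^1 ≡ 26 (mod 43)
26^2 ≡ 26^2 = 676 ≡ 31 (mod 43)
26^4 ≡ 31^2 = 961 ≡ 15 (mod 43)
26^8 ≡ 15^2 = 225 ≡ 10 (mod 43)
26^16 ≡ 10^2 = 100 ≡ 14 (mod 43)
26^32 ≡ 14^2 = 196 ≡ 24 (mod 43)
26^64 ≡ 24^2 = 576 ≡ 17 (mod 43)
26^128 ≡ 17^2 = 289 ≡ 31 (mod 43)
26^256 ≡ 31^2 = 961 ≡ 15 (mod 43)
26^326 = 26^256 * 26^64 * 26^4 * 26^2 ≡ 15 * 17 * 15 * 31 (mod 43).
Accumulate the product:
15 * 17 = 255 ≡ 40
40 * 15 = 600 ≡ 41
41 * 31 = 1271 ≡ 24

24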